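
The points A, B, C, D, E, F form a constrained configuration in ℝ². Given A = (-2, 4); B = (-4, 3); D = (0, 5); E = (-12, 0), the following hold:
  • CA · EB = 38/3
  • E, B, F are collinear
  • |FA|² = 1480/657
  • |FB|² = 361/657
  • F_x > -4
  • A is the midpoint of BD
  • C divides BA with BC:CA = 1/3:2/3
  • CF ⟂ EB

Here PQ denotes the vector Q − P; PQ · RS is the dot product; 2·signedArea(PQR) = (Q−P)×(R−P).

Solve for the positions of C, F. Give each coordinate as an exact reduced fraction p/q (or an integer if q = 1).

C = (-10/3, 10/3)
F = (-724/219, 238/73)

1. C_x = -10/3  [C divides BA with BC:CA = 1/3:2/3]
2. C_y = 10/3  [C divides BA with BC:CA = 1/3:2/3]
   → C = (-10/3, 10/3)
3. F_x = -724/219  [E, B, F are collinear ∩ CF ⟂ EB]
4. F_y = 238/73  [E, B, F are collinear ∩ CF ⟂ EB]
   → F = (-724/219, 238/73)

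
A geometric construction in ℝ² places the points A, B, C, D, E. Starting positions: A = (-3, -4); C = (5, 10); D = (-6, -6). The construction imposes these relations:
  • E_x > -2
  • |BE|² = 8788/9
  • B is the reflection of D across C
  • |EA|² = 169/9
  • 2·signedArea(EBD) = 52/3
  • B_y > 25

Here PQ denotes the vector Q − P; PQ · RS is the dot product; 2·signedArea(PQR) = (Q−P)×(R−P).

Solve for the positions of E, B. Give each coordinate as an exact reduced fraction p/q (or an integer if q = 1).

1. B_x = 16  [B is the reflection of D across C]
2. B_y = 26  [B is the reflection of D across C]
   → B = (16, 26)
3. E_x = -4/3  [line 32·x + -22·y + 128/3 = 0 ∩ |EA|² = 169/9]
4. E_y = 0  [line 32·x + -22·y + 128/3 = 0 ∩ |EA|² = 169/9]
   → E = (-4/3, 0)

B = (16, 26)
E = (-4/3, 0)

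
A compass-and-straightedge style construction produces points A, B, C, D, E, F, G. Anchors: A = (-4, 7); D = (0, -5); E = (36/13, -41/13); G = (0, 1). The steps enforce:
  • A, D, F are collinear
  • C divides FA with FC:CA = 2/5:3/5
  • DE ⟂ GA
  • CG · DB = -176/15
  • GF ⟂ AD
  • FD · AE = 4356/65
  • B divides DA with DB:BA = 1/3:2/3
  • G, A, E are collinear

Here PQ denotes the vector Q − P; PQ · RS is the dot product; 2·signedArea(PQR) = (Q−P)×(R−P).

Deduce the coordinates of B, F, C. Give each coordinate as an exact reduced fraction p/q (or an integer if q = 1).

1. B_x = -4/3  [B divides DA with DB:BA = 1/3:2/3]
2. B_y = -1  [B divides DA with DB:BA = 1/3:2/3]
   → B = (-4/3, -1)
3. F_x = -9/5  [A, D, F are collinear ∩ GF ⟂ AD]
4. F_y = 2/5  [A, D, F are collinear ∩ GF ⟂ AD]
   → F = (-9/5, 2/5)
5. C_x = -67/25  [C divides FA with FC:CA = 2/5:3/5]
6. C_y = 76/25  [C divides FA with FC:CA = 2/5:3/5]
   → C = (-67/25, 76/25)

B = (-4/3, -1)
C = (-67/25, 76/25)
F = (-9/5, 2/5)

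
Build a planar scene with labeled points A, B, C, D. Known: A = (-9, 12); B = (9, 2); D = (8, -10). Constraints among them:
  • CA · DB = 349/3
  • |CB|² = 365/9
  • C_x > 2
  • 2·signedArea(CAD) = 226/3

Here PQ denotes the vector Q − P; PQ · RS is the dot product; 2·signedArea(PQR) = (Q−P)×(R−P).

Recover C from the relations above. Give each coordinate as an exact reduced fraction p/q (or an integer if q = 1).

1. C_x = 8/3  [CA · DB = 349/3 ∩ 2·signedArea(CAD) = 226/3]
2. C_y = 4/3  [CA · DB = 349/3 ∩ 2·signedArea(CAD) = 226/3]
   → C = (8/3, 4/3)

C = (8/3, 4/3)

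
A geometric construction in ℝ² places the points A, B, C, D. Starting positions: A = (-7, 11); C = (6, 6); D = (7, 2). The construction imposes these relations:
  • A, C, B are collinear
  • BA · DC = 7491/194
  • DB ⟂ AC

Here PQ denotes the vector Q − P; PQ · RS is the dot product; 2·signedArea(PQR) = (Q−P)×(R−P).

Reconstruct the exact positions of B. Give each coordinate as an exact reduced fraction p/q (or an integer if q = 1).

B = (1593/194, 999/194)

1. B_x = 1593/194  [A, C, B are collinear ∩ DB ⟂ AC]
2. B_y = 999/194  [A, C, B are collinear ∩ DB ⟂ AC]
   → B = (1593/194, 999/194)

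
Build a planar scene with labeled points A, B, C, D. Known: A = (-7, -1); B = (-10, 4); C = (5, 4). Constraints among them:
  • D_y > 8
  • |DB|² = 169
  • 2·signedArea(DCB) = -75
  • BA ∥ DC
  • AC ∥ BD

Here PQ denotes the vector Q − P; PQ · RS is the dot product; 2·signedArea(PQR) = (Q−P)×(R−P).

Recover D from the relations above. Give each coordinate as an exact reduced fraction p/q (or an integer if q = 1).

D = (2, 9)

1. D_x = 2  [BA ∥ DC ∩ AC ∥ BD]
2. D_y = 9  [BA ∥ DC ∩ AC ∥ BD]
   → D = (2, 9)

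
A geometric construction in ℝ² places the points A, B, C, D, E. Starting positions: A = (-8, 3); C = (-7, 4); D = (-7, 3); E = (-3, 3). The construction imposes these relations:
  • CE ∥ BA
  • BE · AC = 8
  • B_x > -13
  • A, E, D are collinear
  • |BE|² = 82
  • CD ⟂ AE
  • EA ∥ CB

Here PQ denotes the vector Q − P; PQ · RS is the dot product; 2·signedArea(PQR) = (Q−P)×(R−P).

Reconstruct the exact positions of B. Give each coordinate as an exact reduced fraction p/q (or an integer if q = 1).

B = (-12, 4)

1. B_x = -12  [CE ∥ BA ∩ EA ∥ CB]
2. B_y = 4  [CE ∥ BA ∩ EA ∥ CB]
   → B = (-12, 4)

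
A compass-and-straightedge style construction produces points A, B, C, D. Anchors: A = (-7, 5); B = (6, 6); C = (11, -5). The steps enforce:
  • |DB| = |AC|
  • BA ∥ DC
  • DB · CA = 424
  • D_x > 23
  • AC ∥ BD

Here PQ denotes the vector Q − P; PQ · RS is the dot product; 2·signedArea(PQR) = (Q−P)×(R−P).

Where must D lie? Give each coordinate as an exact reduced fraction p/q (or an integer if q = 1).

D = (24, -4)

1. D_x = 24  [BA ∥ DC ∩ AC ∥ BD]
2. D_y = -4  [BA ∥ DC ∩ AC ∥ BD]
   → D = (24, -4)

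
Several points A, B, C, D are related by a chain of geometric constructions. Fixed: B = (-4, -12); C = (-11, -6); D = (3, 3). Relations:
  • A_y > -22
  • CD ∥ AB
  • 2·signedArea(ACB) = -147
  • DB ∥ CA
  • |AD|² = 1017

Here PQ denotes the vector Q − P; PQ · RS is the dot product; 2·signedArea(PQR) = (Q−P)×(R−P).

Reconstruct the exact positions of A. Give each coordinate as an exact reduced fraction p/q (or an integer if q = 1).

1. A_x = -18  [CD ∥ AB ∩ DB ∥ CA]
2. A_y = -21  [CD ∥ AB ∩ DB ∥ CA]
   → A = (-18, -21)

A = (-18, -21)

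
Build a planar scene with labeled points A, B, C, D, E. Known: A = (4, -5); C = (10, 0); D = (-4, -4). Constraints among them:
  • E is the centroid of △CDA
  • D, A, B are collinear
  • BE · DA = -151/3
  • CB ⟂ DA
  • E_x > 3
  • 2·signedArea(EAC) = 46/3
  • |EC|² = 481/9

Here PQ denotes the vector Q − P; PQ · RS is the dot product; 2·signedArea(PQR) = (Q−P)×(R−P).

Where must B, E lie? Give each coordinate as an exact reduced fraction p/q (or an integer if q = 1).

B = (604/65, -368/65)
E = (10/3, -3)

1. B_x = 604/65  [D, A, B are collinear ∩ CB ⟂ DA]
2. B_y = -368/65  [D, A, B are collinear ∩ CB ⟂ DA]
   → B = (604/65, -368/65)
3. E_x = 10/3  [E is the centroid of △CDA]
4. E_y = -3  [E is the centroid of △CDA]
   → E = (10/3, -3)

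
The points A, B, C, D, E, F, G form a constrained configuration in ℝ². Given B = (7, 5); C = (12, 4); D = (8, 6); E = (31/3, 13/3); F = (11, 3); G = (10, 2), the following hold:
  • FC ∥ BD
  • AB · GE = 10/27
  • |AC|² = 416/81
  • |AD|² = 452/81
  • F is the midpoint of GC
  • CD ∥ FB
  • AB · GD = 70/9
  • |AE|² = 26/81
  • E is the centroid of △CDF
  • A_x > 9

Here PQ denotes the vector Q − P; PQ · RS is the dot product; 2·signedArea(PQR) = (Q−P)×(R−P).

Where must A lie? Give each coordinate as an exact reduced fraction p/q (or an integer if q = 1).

A = (88/9, 40/9)

1. A_x = 88/9  [AB · GD = 70/9 ∩ AB · GE = 10/27]
2. A_y = 40/9  [AB · GD = 70/9 ∩ AB · GE = 10/27]
   → A = (88/9, 40/9)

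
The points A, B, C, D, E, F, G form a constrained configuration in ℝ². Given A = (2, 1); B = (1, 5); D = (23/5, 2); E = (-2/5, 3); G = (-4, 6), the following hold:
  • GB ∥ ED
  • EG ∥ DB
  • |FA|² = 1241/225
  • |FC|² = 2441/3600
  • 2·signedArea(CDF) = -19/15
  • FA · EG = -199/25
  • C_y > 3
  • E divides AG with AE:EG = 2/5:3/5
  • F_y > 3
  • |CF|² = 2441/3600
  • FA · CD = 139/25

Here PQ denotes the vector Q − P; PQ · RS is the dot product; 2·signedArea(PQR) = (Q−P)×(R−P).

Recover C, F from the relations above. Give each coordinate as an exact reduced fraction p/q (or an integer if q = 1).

C = (5/4, 4)
F = (26/15, 10/3)

1. F_x = 26/15  [line 18/5·x + -3·y + 94/25 = 0 ∩ |FA|² = 1241/225]
2. F_y = 10/3  [line 18/5·x + -3·y + 94/25 = 0 ∩ |FA|² = 1241/225]
   → F = (26/15, 10/3)
3. C_x = 5/4  [2·signedArea(CDF) = -19/15 ∩ FA · CD = 139/25]
4. C_y = 4  [2·signedArea(CDF) = -19/15 ∩ FA · CD = 139/25]
   → C = (5/4, 4)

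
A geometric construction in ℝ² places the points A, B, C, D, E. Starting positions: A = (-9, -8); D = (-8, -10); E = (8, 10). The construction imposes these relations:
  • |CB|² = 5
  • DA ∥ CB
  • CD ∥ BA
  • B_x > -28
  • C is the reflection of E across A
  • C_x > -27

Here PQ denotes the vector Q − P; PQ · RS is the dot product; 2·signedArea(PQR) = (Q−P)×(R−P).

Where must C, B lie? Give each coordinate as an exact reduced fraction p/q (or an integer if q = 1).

B = (-27, -24)
C = (-26, -26)

1. C_x = -26  [C is the reflection of E across A]
2. C_y = -26  [C is the reflection of E across A]
   → C = (-26, -26)
3. B_x = -27  [CD ∥ BA ∩ DA ∥ CB]
4. B_y = -24  [CD ∥ BA ∩ DA ∥ CB]
   → B = (-27, -24)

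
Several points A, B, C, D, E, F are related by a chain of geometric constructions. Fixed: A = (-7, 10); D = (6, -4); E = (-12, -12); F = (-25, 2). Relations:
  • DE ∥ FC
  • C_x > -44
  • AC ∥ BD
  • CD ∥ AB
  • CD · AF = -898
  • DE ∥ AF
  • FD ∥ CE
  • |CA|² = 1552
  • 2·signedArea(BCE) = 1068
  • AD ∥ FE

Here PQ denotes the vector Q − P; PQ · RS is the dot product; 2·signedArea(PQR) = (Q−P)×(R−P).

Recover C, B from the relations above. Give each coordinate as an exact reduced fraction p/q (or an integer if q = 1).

B = (42, 12)
C = (-43, -6)

1. C_x = -43  [FD ∥ CE ∩ DE ∥ FC]
2. C_y = -6  [FD ∥ CE ∩ DE ∥ FC]
   → C = (-43, -6)
3. B_x = 42  [AC ∥ BD ∩ CD ∥ AB]
4. B_y = 12  [AC ∥ BD ∩ CD ∥ AB]
   → B = (42, 12)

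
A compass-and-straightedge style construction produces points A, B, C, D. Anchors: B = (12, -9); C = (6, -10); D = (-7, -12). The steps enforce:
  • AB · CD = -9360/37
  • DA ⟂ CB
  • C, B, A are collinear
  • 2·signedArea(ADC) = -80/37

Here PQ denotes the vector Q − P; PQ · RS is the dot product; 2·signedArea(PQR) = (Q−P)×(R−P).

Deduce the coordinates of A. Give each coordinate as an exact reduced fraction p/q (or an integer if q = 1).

1. A_x = -258/37  [C, B, A are collinear ∩ DA ⟂ CB]
2. A_y = -450/37  [C, B, A are collinear ∩ DA ⟂ CB]
   → A = (-258/37, -450/37)

A = (-258/37, -450/37)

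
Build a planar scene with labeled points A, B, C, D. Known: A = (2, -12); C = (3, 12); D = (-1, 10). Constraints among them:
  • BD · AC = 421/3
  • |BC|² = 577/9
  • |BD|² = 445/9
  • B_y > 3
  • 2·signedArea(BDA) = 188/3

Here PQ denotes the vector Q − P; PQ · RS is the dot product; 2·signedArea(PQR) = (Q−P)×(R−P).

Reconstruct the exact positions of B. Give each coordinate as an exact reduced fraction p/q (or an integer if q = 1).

1. B_x = 8/3  [BD · AC = 421/3 ∩ 2·signedArea(BDA) = 188/3]
2. B_y = 4  [BD · AC = 421/3 ∩ 2·signedArea(BDA) = 188/3]
   → B = (8/3, 4)

B = (8/3, 4)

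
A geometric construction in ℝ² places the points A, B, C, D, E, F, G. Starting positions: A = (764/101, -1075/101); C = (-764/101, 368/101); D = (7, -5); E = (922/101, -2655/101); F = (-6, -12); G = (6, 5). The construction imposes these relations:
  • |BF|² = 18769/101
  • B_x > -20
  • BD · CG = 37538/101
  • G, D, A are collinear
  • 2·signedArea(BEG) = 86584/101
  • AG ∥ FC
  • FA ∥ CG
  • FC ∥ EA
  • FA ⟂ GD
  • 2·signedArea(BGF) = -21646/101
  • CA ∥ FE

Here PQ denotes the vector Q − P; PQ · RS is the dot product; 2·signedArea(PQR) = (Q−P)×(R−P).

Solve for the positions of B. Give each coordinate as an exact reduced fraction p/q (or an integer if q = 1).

B = (-1976/101, -1349/101)

1. B_x = -1976/101  [2·signedArea(BGF) = -21646/101 ∩ 2·signedArea(BEG) = 86584/101]
2. B_y = -1349/101  [2·signedArea(BGF) = -21646/101 ∩ 2·signedArea(BEG) = 86584/101]
   → B = (-1976/101, -1349/101)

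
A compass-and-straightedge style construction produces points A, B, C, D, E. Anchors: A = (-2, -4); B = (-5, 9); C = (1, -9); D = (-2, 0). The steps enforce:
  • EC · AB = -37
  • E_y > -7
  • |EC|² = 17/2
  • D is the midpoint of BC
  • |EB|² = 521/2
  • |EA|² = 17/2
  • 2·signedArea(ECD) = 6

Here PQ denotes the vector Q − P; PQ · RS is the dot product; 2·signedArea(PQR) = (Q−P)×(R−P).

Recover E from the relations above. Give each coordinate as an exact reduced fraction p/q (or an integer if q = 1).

1. E_x = -1/2  [2·signedArea(ECD) = 6 ∩ EC · AB = -37]
2. E_y = -13/2  [2·signedArea(ECD) = 6 ∩ EC · AB = -37]
   → E = (-1/2, -13/2)

E = (-1/2, -13/2)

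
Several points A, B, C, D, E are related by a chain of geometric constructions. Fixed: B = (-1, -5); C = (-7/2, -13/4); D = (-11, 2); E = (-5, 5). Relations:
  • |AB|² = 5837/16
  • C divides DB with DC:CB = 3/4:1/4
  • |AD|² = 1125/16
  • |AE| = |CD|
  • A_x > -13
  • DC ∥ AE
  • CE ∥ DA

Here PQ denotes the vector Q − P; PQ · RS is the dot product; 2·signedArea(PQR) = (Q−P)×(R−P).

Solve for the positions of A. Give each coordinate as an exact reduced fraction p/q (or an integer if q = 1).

1. A_x = -25/2  [DC ∥ AE ∩ CE ∥ DA]
2. A_y = 41/4  [DC ∥ AE ∩ CE ∥ DA]
   → A = (-25/2, 41/4)

A = (-25/2, 41/4)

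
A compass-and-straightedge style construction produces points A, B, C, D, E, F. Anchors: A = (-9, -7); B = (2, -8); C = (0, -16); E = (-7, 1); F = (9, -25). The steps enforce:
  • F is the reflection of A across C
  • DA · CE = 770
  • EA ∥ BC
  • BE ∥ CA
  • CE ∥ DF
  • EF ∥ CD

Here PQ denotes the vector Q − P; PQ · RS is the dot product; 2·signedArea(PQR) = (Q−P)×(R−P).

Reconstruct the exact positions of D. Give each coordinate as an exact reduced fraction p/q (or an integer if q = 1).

1. D_x = 16  [CE ∥ DF ∩ EF ∥ CD]
2. D_y = -42  [CE ∥ DF ∩ EF ∥ CD]
   → D = (16, -42)

D = (16, -42)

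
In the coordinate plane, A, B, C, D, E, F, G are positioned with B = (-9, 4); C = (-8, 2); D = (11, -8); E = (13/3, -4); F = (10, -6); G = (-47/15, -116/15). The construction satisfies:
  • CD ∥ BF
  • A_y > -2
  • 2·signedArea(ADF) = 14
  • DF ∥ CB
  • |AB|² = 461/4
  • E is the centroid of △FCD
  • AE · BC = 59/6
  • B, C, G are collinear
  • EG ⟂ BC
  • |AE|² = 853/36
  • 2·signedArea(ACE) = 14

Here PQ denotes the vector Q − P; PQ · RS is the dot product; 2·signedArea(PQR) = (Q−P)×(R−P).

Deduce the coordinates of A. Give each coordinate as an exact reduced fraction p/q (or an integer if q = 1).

1. A_x = 1/2  [2·signedArea(ADF) = 14 ∩ AE · BC = 59/6]
2. A_y = -1  [2·signedArea(ADF) = 14 ∩ AE · BC = 59/6]
   → A = (1/2, -1)

A = (1/2, -1)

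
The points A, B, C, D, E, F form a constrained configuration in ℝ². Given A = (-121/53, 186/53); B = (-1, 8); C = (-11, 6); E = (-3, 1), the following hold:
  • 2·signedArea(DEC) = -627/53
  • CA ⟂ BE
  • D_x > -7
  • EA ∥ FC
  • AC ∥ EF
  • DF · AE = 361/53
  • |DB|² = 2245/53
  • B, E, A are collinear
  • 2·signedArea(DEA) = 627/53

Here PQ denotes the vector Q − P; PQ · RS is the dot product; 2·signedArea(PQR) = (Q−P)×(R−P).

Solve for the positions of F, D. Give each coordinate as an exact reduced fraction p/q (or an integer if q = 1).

1. F_x = -621/53  [EA ∥ FC ∩ AC ∥ EF]
2. F_y = 185/53  [EA ∥ FC ∩ AC ∥ EF]
   → F = (-621/53, 185/53)
3. D_x = -352/53  [2·signedArea(DEC) = -627/53 ∩ 2·signedArea(DEA) = 627/53]
4. D_y = 252/53  [2·signedArea(DEC) = -627/53 ∩ 2·signedArea(DEA) = 627/53]
   → D = (-352/53, 252/53)

D = (-352/53, 252/53)
F = (-621/53, 185/53)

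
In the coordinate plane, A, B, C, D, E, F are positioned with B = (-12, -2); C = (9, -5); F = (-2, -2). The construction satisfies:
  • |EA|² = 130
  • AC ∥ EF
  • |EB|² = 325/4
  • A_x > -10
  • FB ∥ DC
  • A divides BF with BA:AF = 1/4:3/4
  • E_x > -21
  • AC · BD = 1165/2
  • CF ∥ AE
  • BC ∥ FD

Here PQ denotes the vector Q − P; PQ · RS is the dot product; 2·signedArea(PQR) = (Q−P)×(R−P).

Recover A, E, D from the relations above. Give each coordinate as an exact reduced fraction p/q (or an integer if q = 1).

A = (-19/2, -2)
D = (19, -5)
E = (-41/2, 1)

1. A_x = -19/2  [A divides BF with BA:AF = 1/4:3/4]
2. A_y = -2  [A divides BF with BA:AF = 1/4:3/4]
   → A = (-19/2, -2)
3. E_x = -41/2  [AC ∥ EF ∩ CF ∥ AE]
4. E_y = 1  [AC ∥ EF ∩ CF ∥ AE]
   → E = (-41/2, 1)
5. D_x = 19  [FB ∥ DC ∩ BC ∥ FD]
6. D_y = -5  [FB ∥ DC ∩ BC ∥ FD]
   → D = (19, -5)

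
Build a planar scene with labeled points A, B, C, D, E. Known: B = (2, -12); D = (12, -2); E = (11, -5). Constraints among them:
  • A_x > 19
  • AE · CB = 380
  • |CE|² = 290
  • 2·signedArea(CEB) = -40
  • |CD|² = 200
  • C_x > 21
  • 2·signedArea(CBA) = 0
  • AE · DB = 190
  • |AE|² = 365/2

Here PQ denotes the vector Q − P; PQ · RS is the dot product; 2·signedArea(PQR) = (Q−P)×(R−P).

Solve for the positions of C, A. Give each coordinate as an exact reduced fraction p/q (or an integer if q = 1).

A = (39/2, 11/2)
C = (22, 8)

1. C_x = 22  [line 7·x + -9·y + -82 = 0 ∩ |CD|² = 200]
2. C_y = 8  [line 7·x + -9·y + -82 = 0 ∩ |CD|² = 200]
   → C = (22, 8)
3. A_x = 39/2  [2·signedArea(CBA) = 0 ∩ AE · CB = 380]
4. A_y = 11/2  [2·signedArea(CBA) = 0 ∩ AE · CB = 380]
   → A = (39/2, 11/2)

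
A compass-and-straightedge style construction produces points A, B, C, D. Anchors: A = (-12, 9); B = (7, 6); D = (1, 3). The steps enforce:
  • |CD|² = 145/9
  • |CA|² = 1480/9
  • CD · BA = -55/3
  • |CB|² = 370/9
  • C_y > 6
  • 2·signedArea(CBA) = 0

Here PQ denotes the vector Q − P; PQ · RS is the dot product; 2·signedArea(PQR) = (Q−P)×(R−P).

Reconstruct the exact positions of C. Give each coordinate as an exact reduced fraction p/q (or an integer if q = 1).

C = (2/3, 7)

1. C_x = 2/3  [2·signedArea(CBA) = 0 ∩ CD · BA = -55/3]
2. C_y = 7  [2·signedArea(CBA) = 0 ∩ CD · BA = -55/3]
   → C = (2/3, 7)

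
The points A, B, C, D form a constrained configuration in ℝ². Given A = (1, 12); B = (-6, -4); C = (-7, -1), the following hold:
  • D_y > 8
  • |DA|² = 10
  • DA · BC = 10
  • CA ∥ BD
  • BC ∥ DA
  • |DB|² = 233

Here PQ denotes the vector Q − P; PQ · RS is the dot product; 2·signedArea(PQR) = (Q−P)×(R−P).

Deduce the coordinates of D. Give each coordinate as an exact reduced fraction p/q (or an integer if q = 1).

1. D_x = 2  [BC ∥ DA ∩ CA ∥ BD]
2. D_y = 9  [BC ∥ DA ∩ CA ∥ BD]
   → D = (2, 9)

D = (2, 9)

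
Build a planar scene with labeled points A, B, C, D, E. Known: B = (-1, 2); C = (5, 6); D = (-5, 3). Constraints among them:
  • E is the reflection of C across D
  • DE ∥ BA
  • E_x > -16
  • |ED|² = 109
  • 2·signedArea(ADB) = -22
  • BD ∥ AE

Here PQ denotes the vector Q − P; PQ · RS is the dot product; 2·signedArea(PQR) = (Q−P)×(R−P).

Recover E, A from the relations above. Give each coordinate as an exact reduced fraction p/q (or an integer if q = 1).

A = (-11, -1)
E = (-15, 0)

1. E_x = -15  [E is the reflection of C across D]
2. E_y = 0  [E is the reflection of C across D]
   → E = (-15, 0)
3. A_x = -11  [BD ∥ AE ∩ DE ∥ BA]
4. A_y = -1  [BD ∥ AE ∩ DE ∥ BA]
   → A = (-11, -1)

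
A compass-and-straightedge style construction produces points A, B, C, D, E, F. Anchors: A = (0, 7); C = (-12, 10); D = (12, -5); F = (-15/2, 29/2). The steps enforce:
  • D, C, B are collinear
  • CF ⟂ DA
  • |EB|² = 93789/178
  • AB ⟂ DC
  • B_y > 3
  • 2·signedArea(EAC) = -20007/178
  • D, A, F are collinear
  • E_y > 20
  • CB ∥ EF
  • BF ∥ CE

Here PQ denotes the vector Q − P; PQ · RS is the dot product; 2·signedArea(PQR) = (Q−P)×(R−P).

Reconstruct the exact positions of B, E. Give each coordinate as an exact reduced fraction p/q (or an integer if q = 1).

B = (-180/89, 335/89)
E = (-3111/178, 3691/178)

1. B_x = -180/89  [D, C, B are collinear ∩ AB ⟂ DC]
2. B_y = 335/89  [D, C, B are collinear ∩ AB ⟂ DC]
   → B = (-180/89, 335/89)
3. E_x = -3111/178  [CB ∥ EF ∩ BF ∥ CE]
4. E_y = 3691/178  [CB ∥ EF ∩ BF ∥ CE]
   → E = (-3111/178, 3691/178)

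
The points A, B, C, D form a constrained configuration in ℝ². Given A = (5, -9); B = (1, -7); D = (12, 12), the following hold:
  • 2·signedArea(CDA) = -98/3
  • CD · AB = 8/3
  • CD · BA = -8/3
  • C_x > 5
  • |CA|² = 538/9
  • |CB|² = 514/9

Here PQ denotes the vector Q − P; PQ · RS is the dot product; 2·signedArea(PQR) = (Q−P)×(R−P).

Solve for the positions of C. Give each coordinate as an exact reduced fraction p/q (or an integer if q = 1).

1. C_x = 6  [CD · AB = 8/3 ∩ 2·signedArea(CDA) = -98/3]
2. C_y = -4/3  [CD · AB = 8/3 ∩ 2·signedArea(CDA) = -98/3]
   → C = (6, -4/3)

C = (6, -4/3)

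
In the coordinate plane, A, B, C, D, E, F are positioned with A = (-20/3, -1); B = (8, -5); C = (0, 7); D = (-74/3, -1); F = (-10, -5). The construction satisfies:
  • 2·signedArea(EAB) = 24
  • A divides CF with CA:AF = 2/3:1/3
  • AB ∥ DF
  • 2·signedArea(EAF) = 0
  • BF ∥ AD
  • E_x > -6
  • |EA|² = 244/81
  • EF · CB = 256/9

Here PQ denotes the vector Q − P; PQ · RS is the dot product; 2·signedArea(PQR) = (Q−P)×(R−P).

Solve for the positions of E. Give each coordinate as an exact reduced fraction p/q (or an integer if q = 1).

1. E_x = -50/9  [2·signedArea(EAF) = 0 ∩ 2·signedArea(EAB) = 24]
2. E_y = 1/3  [2·signedArea(EAF) = 0 ∩ 2·signedArea(EAB) = 24]
   → E = (-50/9, 1/3)

E = (-50/9, 1/3)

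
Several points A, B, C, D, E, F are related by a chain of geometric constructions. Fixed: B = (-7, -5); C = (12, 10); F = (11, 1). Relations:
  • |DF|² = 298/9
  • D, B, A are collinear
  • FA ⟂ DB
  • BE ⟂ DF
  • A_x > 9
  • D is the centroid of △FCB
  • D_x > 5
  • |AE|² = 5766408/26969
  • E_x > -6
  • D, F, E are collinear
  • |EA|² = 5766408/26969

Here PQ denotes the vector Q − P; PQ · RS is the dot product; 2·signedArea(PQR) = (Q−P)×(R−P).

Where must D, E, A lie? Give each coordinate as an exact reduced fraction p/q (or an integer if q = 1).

1. D_x = 16/3  [D is the centroid of △FCB]
2. D_y = 2  [D is the centroid of △FCB]
   → D = (16/3, 2)
3. E_x = -809/149  [D, F, E are collinear ∩ BE ⟂ DF]
4. E_y = 581/149  [D, F, E are collinear ∩ BE ⟂ DF]
   → E = (-809/149, 581/149)
5. A_x = 8317/905  [D, B, A are collinear ∩ FA ⟂ DB]
6. A_y = 3791/905  [D, B, A are collinear ∩ FA ⟂ DB]
   → A = (8317/905, 3791/905)

A = (8317/905, 3791/905)
D = (16/3, 2)
E = (-809/149, 581/149)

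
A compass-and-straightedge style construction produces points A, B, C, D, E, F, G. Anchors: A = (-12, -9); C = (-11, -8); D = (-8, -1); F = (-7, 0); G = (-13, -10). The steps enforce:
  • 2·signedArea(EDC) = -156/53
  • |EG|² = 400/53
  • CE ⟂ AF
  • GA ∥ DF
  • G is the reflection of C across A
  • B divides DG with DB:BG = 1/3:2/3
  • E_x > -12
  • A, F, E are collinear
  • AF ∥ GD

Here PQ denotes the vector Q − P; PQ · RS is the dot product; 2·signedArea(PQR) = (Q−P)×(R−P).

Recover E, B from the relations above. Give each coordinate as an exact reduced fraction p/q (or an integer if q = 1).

1. E_x = -601/53  [A, F, E are collinear ∩ CE ⟂ AF]
2. E_y = -414/53  [A, F, E are collinear ∩ CE ⟂ AF]
   → E = (-601/53, -414/53)
3. B_x = -29/3  [B divides DG with DB:BG = 1/3:2/3]
4. B_y = -4  [B divides DG with DB:BG = 1/3:2/3]
   → B = (-29/3, -4)

B = (-29/3, -4)
E = (-601/53, -414/53)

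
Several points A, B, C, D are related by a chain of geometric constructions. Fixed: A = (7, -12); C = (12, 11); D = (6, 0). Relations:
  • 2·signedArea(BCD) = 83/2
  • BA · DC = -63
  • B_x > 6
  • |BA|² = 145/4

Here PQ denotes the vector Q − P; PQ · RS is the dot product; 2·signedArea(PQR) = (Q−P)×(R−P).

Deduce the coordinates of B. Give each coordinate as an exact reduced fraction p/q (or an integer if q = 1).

B = (13/2, -6)

1. B_x = 13/2  [2·signedArea(BCD) = 83/2 ∩ BA · DC = -63]
2. B_y = -6  [2·signedArea(BCD) = 83/2 ∩ BA · DC = -63]
   → B = (13/2, -6)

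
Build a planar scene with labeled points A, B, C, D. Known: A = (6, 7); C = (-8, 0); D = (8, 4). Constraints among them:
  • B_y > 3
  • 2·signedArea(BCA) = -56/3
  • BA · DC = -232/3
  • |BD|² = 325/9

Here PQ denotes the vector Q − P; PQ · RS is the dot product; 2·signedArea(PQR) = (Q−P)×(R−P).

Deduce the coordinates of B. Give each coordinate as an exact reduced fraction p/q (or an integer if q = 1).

1. B_x = 2  [2·signedArea(BCA) = -56/3 ∩ BA · DC = -232/3]
2. B_y = 11/3  [2·signedArea(BCA) = -56/3 ∩ BA · DC = -232/3]
   → B = (2, 11/3)

B = (2, 11/3)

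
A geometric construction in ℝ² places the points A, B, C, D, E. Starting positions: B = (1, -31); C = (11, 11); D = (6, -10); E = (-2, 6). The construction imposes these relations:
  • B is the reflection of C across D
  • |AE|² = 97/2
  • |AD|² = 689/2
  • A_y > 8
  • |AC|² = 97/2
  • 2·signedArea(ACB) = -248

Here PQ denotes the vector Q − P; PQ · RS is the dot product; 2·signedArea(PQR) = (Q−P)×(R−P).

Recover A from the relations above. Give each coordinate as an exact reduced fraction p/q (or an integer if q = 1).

A = (9/2, 17/2)

1. A_x = 9/2  [line 42·x + -10·y + -104 = 0 ∩ |AE|² = 97/2]
2. A_y = 17/2  [line 42·x + -10·y + -104 = 0 ∩ |AE|² = 97/2]
   → A = (9/2, 17/2)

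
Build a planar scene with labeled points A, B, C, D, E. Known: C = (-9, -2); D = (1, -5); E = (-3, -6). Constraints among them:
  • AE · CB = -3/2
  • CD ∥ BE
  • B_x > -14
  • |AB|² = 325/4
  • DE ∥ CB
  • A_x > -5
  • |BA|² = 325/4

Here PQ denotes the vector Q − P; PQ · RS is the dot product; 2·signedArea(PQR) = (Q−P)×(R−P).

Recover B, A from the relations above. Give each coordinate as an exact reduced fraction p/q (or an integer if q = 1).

1. B_x = -13  [CD ∥ BE ∩ DE ∥ CB]
2. B_y = -3  [CD ∥ BE ∩ DE ∥ CB]
   → B = (-13, -3)
3. A_x = -4  [line 4·x + 1·y + 39/2 = 0 ∩ |AB|² = 325/4]
4. A_y = -7/2  [line 4·x + 1·y + 39/2 = 0 ∩ |AB|² = 325/4]
   → A = (-4, -7/2)

A = (-4, -7/2)
B = (-13, -3)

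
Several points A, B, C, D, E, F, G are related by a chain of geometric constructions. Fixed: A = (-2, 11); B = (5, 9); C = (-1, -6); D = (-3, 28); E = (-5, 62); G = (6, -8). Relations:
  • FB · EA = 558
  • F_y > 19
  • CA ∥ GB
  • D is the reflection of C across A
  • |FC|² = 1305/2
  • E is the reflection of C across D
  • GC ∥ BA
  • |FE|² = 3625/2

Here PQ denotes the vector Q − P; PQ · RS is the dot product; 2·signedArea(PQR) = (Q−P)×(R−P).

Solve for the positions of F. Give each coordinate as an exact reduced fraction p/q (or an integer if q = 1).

F = (-5/2, 39/2)

1. F_x = -5/2  [line -3·x + 51·y + -1002 = 0 ∩ |FC|² = 1305/2]
2. F_y = 39/2  [line -3·x + 51·y + -1002 = 0 ∩ |FC|² = 1305/2]
   → F = (-5/2, 39/2)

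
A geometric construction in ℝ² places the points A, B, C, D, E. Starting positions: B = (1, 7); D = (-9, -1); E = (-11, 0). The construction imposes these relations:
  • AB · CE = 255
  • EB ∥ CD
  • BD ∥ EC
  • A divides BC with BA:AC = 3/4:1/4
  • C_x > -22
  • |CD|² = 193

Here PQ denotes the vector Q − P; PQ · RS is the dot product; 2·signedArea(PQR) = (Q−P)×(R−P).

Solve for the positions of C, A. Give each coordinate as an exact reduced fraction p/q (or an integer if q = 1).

1. C_x = -21  [EB ∥ CD ∩ BD ∥ EC]
2. C_y = -8  [EB ∥ CD ∩ BD ∥ EC]
   → C = (-21, -8)
3. A_x = -31/2  [A divides BC with BA:AC = 3/4:1/4]
4. A_y = -17/4  [A divides BC with BA:AC = 3/4:1/4]
   → A = (-31/2, -17/4)

A = (-31/2, -17/4)
C = (-21, -8)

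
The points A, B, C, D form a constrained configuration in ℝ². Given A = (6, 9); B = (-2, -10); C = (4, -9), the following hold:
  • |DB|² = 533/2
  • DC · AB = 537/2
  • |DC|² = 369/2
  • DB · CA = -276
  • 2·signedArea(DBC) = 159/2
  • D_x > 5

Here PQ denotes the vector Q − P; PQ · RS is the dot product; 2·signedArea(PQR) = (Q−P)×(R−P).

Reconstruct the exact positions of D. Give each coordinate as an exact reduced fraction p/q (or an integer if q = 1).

D = (11/2, 9/2)

1. D_x = 11/2  [DC · AB = 537/2 ∩ DB · CA = -276]
2. D_y = 9/2  [DC · AB = 537/2 ∩ DB · CA = -276]
   → D = (11/2, 9/2)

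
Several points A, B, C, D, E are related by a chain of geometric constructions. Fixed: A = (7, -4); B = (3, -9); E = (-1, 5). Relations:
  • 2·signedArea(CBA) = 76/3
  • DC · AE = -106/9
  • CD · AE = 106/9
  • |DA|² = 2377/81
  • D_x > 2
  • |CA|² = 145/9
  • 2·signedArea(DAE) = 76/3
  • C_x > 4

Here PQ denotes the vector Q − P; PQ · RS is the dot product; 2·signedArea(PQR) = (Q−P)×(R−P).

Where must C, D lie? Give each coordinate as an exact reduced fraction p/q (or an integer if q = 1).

1. C_x = 13/3  [line -5·x + 4·y + 77/3 = 0 ∩ |CA|² = 145/9]
2. C_y = -1  [line -5·x + 4·y + 77/3 = 0 ∩ |CA|² = 145/9]
   → C = (13/3, -1)
3. D_x = 19/9  [DC · AE = -106/9 ∩ 2·signedArea(DAE) = 76/3]
4. D_y = -5/3  [DC · AE = -106/9 ∩ 2·signedArea(DAE) = 76/3]
   → D = (19/9, -5/3)

C = (13/3, -1)
D = (19/9, -5/3)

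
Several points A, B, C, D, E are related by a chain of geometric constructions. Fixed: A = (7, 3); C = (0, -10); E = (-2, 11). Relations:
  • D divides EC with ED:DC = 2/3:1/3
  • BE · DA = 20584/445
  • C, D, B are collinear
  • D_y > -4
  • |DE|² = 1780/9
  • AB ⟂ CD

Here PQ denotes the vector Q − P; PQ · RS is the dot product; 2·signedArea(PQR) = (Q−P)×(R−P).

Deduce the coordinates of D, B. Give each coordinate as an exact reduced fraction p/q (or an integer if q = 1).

1. D_x = -2/3  [D divides EC with ED:DC = 2/3:1/3]
2. D_y = -3  [D divides EC with ED:DC = 2/3:1/3]
   → D = (-2/3, -3)
3. B_x = -518/445  [C, D, B are collinear ∩ AB ⟂ CD]
4. B_y = 989/445  [C, D, B are collinear ∩ AB ⟂ CD]
   → B = (-518/445, 989/445)

B = (-518/445, 989/445)
D = (-2/3, -3)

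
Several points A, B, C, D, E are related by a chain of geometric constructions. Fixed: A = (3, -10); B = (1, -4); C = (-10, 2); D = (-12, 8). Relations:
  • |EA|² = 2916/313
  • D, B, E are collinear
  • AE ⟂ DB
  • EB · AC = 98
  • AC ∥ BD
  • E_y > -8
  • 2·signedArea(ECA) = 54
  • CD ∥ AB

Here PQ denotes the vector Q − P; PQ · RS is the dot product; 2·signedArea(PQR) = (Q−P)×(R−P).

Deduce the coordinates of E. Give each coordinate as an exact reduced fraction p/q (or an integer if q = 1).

E = (1587/313, -2428/313)

1. E_x = 1587/313  [D, B, E are collinear ∩ AE ⟂ DB]
2. E_y = -2428/313  [D, B, E are collinear ∩ AE ⟂ DB]
   → E = (1587/313, -2428/313)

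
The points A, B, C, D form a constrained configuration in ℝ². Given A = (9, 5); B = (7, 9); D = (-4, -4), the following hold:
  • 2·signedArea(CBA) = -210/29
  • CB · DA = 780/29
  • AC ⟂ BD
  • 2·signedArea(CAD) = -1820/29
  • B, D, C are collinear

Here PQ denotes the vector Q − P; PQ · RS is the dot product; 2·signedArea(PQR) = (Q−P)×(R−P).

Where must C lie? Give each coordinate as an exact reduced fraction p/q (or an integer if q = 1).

C = (170/29, 222/29)

1. C_x = 170/29  [B, D, C are collinear ∩ AC ⟂ BD]
2. C_y = 222/29  [B, D, C are collinear ∩ AC ⟂ BD]
   → C = (170/29, 222/29)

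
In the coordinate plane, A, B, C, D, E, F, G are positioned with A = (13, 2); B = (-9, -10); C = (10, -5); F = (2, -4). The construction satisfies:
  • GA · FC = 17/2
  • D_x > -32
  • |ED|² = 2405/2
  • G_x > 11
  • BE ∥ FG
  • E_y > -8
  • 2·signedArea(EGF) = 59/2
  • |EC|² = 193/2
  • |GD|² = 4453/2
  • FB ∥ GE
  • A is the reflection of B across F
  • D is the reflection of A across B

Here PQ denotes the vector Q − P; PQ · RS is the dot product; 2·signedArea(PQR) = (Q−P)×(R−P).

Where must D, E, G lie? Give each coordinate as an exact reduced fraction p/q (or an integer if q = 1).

1. D_x = -31  [D is the reflection of A across B]
2. D_y = -22  [D is the reflection of A across B]
   → D = (-31, -22)
3. G_x = 23/2  [line -8·x + 1·y + 187/2 = 0 ∩ |GD|² = 4453/2]
4. G_y = -3/2  [line -8·x + 1·y + 187/2 = 0 ∩ |GD|² = 4453/2]
   → G = (23/2, -3/2)
5. E_x = 1/2  [2·signedArea(EGF) = 59/2 ∩ FB ∥ GE]
6. E_y = -15/2  [2·signedArea(EGF) = 59/2 ∩ FB ∥ GE]
   → E = (1/2, -15/2)

D = (-31, -22)
E = (1/2, -15/2)
G = (23/2, -3/2)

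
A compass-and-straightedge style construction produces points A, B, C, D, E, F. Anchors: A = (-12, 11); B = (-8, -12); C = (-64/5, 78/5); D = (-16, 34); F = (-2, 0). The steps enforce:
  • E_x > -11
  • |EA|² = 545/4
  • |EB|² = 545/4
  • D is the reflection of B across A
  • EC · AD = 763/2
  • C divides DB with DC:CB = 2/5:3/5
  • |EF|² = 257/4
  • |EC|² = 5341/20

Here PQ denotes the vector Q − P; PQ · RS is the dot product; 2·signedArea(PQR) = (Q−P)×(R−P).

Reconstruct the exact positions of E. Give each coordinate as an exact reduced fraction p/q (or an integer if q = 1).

E = (-10, -1/2)

1. E_x = -10  [line 4·x + -23·y + 57/2 = 0 ∩ |EA|² = 545/4]
2. E_y = -1/2  [line 4·x + -23·y + 57/2 = 0 ∩ |EA|² = 545/4]
   → E = (-10, -1/2)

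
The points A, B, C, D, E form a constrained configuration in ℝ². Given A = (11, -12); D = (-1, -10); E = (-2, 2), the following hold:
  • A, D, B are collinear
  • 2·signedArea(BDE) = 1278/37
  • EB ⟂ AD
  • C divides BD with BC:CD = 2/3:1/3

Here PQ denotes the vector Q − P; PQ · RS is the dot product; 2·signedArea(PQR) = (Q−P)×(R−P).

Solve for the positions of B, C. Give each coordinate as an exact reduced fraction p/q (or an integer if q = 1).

1. B_x = -145/37  [A, D, B are collinear ∩ EB ⟂ AD]
2. B_y = -352/37  [A, D, B are collinear ∩ EB ⟂ AD]
   → B = (-145/37, -352/37)
3. C_x = -73/37  [C divides BD with BC:CD = 2/3:1/3]
4. C_y = -364/37  [C divides BD with BC:CD = 2/3:1/3]
   → C = (-73/37, -364/37)

B = (-145/37, -352/37)
C = (-73/37, -364/37)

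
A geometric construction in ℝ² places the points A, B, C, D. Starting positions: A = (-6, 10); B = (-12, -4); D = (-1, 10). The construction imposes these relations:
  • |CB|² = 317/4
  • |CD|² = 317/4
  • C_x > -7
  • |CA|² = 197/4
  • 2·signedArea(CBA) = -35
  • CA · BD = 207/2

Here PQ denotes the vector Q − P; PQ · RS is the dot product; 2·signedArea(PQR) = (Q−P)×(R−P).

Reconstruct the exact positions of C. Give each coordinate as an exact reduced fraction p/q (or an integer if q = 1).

1. C_x = -13/2  [2·signedArea(CBA) = -35 ∩ CA · BD = 207/2]
2. C_y = 3  [2·signedArea(CBA) = -35 ∩ CA · BD = 207/2]
   → C = (-13/2, 3)

C = (-13/2, 3)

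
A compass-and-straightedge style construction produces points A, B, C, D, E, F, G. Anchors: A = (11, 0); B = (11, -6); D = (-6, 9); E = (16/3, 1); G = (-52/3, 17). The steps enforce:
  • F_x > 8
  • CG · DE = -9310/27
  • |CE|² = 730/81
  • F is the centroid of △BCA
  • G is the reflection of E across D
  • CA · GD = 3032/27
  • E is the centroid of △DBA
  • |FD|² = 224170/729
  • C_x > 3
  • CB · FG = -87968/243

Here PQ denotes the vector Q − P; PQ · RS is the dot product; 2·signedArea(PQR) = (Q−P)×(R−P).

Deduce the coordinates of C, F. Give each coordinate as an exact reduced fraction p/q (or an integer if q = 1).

1. C_x = 31/9  [line -34/3·x + 8·y + 334/27 = 0 ∩ |CE|² = 730/81]
2. C_y = 10/3  [line -34/3·x + 8·y + 334/27 = 0 ∩ |CE|² = 730/81]
   → C = (31/9, 10/3)
3. F_x = 229/27  [F is the centroid of △BCA]
4. F_y = -8/9  [F is the centroid of △BCA]
   → F = (229/27, -8/9)

C = (31/9, 10/3)
F = (229/27, -8/9)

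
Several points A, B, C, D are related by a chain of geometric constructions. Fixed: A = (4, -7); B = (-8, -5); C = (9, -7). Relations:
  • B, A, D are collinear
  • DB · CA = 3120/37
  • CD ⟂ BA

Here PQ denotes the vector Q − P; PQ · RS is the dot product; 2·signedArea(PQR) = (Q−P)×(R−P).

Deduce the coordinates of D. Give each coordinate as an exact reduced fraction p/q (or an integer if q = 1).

D = (328/37, -289/37)

1. D_x = 328/37  [B, A, D are collinear ∩ CD ⟂ BA]
2. D_y = -289/37  [B, A, D are collinear ∩ CD ⟂ BA]
   → D = (328/37, -289/37)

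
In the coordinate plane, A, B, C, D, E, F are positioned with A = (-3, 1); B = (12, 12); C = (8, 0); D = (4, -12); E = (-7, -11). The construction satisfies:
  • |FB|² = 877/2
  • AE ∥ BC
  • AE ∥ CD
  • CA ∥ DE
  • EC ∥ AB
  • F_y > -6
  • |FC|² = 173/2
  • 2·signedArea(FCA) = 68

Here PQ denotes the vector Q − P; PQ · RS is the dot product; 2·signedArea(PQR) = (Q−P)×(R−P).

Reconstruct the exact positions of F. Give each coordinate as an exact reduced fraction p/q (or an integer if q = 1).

1. F_x = 1/2  [line -1·x + -11·y + -60 = 0 ∩ |FB|² = 877/2]
2. F_y = -11/2  [line -1·x + -11·y + -60 = 0 ∩ |FB|² = 877/2]
   → F = (1/2, -11/2)

F = (1/2, -11/2)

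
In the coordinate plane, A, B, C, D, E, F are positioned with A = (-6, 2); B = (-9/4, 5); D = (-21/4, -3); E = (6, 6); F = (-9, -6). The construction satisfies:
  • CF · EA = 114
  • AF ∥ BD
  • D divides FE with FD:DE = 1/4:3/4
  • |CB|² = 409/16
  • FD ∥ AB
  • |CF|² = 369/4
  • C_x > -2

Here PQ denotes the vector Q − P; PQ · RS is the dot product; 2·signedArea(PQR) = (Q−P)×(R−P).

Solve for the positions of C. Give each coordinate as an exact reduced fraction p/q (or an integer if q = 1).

1. C_x = -3/2  [line 12·x + 4·y + 18 = 0 ∩ |CB|² = 409/16]
2. C_y = 0  [line 12·x + 4·y + 18 = 0 ∩ |CB|² = 409/16]
   → C = (-3/2, 0)

C = (-3/2, 0)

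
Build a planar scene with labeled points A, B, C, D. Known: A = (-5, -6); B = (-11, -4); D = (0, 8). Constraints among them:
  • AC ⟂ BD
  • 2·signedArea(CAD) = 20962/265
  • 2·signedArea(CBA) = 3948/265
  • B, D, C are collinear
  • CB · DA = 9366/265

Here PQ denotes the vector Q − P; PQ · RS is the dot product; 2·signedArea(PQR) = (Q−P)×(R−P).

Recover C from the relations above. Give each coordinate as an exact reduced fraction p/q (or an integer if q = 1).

C = (-2453/265, -556/265)

1. C_x = -2453/265  [B, D, C are collinear ∩ AC ⟂ BD]
2. C_y = -556/265  [B, D, C are collinear ∩ AC ⟂ BD]
   → C = (-2453/265, -556/265)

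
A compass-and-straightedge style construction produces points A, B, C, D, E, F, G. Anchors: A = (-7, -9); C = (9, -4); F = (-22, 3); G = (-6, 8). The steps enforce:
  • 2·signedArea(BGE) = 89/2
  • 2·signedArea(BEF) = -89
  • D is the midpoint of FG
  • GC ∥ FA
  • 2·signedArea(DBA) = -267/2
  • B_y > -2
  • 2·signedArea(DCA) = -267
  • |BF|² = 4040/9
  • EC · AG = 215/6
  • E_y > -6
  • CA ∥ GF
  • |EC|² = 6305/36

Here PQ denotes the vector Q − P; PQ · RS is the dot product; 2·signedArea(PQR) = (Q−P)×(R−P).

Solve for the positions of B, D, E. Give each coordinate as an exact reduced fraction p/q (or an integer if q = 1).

1. D_x = -14  [D is the midpoint of FG]
2. D_y = 11/2  [D is the midpoint of FG]
   → D = (-14, 11/2)
3. E_x = -25/6  [line -1·x + -17·y + -569/6 = 0 ∩ |EC|² = 6305/36]
4. E_y = -16/3  [line -1·x + -17·y + -569/6 = 0 ∩ |EC|² = 6305/36]
   → E = (-25/6, -16/3)
5. B_x = -4/3  [2·signedArea(BGE) = 89/2 ∩ 2·signedArea(BEF) = -89]
6. B_y = -5/3  [2·signedArea(BGE) = 89/2 ∩ 2·signedArea(BEF) = -89]
   → B = (-4/3, -5/3)

B = (-4/3, -5/3)
D = (-14, 11/2)
E = (-25/6, -16/3)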